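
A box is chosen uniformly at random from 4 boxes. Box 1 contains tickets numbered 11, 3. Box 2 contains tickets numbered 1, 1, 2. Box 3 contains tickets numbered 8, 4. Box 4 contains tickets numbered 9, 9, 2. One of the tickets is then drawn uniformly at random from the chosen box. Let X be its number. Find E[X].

E[X | box 1] = (11+3)/2 = 7.
E[X | box 2] = (1+1+2)/3 = 4/3.
E[X | box 3] = (8+4)/2 = 6.
E[X | box 4] = (9+9+2)/3 = 20/3.
By the law of total expectation,
E[X] = (1/4)·(7) + (1/4)·(4/3) + (1/4)·(6) + (1/4)·(20/3) = 21/4.

21/4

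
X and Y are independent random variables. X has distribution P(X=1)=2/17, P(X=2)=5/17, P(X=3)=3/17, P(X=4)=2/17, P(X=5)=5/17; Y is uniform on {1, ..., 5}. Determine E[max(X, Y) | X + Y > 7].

54/11

P(X + Y > 7) = 22/85.
Summing max(X,Y)·P(x,y) over outcomes with X + Y > 7 gives 108/85.
E[max(X, Y) | X + Y > 7] = (108/85) / (22/85) = 54/11.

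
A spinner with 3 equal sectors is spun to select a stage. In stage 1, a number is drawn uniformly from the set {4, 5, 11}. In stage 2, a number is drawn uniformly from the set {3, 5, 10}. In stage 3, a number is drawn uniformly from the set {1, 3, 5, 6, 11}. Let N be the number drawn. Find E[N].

E[N | stage 1] = (4+5+11)/3 = 20/3.
E[N | stage 2] = (3+5+10)/3 = 6.
E[N | stage 3] = (1+3+5+6+11)/5 = 26/5.
E[N] = (1/3)·(20/3) + (1/3)·(6) + (1/3)·(26/5) = 268/45.

268/45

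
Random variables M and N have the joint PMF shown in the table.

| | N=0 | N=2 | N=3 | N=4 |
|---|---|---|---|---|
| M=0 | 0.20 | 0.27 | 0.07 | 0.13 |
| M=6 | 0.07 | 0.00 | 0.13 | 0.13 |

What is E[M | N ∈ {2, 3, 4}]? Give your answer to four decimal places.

P(N ∈ {2, 3, 4}) = 0.73.
Σ M·P over the event = 0·(0.27) + 0·(0.07) + 0·(0.13) + 6·(0.13) + 6·(0.13) = 1.56.
E[M | N ∈ {2, 3, 4}] = (1.56) / (0.73) = 2.1370.

2.1370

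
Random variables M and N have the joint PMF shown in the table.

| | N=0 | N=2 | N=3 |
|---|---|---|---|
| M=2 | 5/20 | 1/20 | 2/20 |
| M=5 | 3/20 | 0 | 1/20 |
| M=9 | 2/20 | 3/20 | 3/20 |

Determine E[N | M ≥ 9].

P(M ≥ 9) = 2/5.
Σ N·P over the event = 0·(2/20) + 2·(3/20) + 3·(3/20) = 3/4.
E[N | M ≥ 9] = (3/4) / (2/5) = 15/8.

15/8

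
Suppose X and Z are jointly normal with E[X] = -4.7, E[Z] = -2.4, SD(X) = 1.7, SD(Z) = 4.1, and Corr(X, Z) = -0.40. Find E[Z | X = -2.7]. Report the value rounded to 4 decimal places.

The regression of Z on X has slope ρ·σ_Z/σ_X and passes through (μ_X, μ_Z).
E[Z | X=-2.7] = -2.4 + (-0.40)·(4.1/1.7)·(-2.7 − (-4.7)) = -2.4 + (-0.96471)·(2) = -4.3294.

-4.3294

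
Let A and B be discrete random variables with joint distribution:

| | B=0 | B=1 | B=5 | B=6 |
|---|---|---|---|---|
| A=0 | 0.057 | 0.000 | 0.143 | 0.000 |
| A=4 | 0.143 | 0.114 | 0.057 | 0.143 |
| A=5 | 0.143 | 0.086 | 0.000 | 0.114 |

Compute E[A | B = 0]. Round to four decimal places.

P(B = 0) = 0.343.
Summing A·P(A=x,B=y) over the conditioning event gives 1.287.
E[A | B = 0] = (1.287) / (0.343) = 3.7522.

3.7522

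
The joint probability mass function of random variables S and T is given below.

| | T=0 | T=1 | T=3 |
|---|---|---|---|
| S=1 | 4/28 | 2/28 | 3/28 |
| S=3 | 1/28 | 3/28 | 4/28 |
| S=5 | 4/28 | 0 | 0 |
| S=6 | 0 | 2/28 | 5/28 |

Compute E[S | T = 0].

P(T = 0) = 9/28.
Summing S·P(S=x,T=y) over the conditioning event gives 27/28.
E[S | T = 0] = (27/28) / (9/28) = 3.

3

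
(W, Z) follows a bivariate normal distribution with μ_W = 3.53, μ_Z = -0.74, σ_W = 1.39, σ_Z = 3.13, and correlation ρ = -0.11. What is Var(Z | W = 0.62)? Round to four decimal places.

For a bivariate normal, Var(Z | W=x) = σ_Z²(1 − ρ²).
Var(Z | W=0.62) = (3.13)²·(1 − (-0.11)²) = 9.7969·0.9879 = 9.6784.

9.6784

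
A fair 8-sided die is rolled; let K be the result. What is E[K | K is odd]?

4

Given K is odd, K is equally likely to be any of {1, 3, 5, 7}.
E[K | K is odd] = (1 + 3 + 5 + 7) / 4 = 4.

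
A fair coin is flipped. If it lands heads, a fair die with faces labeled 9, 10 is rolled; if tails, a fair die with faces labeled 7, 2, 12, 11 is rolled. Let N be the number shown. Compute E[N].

E[N | heads] = (9+10)/2 = 19/2.
E[N | tails] = (7+2+12+11)/4 = 8.
E[N] = (1/2)·(19/2) + (1/2)·(8) = 35/4.

35/4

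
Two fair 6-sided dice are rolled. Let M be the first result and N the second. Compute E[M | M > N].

14/3

P(M > N) = 5/12.
Summing M·P(x,y) over outcomes with M > N gives 35/18.
E[M | M > N] = (35/18) / (5/12) = 14/3.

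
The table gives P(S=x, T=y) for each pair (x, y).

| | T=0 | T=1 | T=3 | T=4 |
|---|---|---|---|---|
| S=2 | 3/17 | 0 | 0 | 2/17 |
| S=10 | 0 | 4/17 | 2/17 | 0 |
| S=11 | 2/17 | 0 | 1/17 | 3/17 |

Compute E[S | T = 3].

P(T = 3) = 3/17.
Σ S·P over the event = 10·(2/17) + 11·(1/17) = 31/17.
E[S | T = 3] = (31/17) / (3/17) = 31/3.

31/3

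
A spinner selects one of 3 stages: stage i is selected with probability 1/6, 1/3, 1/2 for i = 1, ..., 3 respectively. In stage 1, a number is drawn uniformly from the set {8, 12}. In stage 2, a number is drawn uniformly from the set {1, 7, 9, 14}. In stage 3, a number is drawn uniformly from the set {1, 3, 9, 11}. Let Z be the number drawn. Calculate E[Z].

E[Z | stage 1] = (8+12)/2 = 10.
E[Z | stage 2] = (1+7+9+14)/4 = 31/4.
E[Z | stage 3] = (1+3+9+11)/4 = 6.
By the law of total expectation,
E[Z] = (1/6)·(10) + (1/3)·(31/4) + (1/2)·(6) = 29/4.

29/4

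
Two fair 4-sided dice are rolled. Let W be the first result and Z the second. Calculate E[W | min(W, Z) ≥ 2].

3

Outcomes with min(W, Z) ≥ 2: (2,2), (2,3), (2,4), (3,2), (3,3), (3,4), (4,2), (4,3), (4,4), each with probability 1/16.
E[W | min(W, Z) ≥ 2] = (2 + 2 + 2 + 3 + 3 + 3 + 4 + 4 + 4) / 9 = 3.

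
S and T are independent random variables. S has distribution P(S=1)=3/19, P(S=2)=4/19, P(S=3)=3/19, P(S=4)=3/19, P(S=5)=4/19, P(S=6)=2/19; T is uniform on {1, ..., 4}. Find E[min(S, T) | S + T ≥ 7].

P(S + T ≥ 7) = 29/76.
Summing min(S,T)·P(x,y) over outcomes with S + T ≥ 7 gives 43/38.
E[min(S, T) | S + T ≥ 7] = (43/38) / (29/76) = 86/29.

86/29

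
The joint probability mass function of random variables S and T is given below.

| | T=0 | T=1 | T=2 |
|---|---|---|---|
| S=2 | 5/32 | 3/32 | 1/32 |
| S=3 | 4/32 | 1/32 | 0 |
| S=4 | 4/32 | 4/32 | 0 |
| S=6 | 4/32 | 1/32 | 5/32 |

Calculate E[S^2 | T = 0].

264/17

P(T = 0) = 17/32.
Σ S^2·P over the event = 4·(5/32) + 9·(4/32) + 16·(4/32) + 36·(4/32) = 33/4.
E[S^2 | T = 0] = (33/4) / (17/32) = 264/17.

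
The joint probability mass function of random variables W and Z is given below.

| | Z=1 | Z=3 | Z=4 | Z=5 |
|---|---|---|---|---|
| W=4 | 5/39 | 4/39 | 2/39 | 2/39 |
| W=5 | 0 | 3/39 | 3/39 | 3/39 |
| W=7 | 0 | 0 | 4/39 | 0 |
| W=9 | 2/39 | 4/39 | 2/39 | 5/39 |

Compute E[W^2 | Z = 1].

242/7

P(Z = 1) = 7/39.
Summing W^2·P(W=x,Z=y) over the conditioning event gives 242/39.
E[W^2 | Z = 1] = (242/39) / (7/39) = 242/7.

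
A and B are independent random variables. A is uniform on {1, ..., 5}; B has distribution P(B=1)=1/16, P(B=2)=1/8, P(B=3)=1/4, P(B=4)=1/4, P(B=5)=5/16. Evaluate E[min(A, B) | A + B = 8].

43/13

P(A + B = 8) = 13/80.
Summing min(A,B)·P(x,y) over outcomes with A + B = 8 gives 43/80.
E[min(A, B) | A + B = 8] = (43/80) / (13/80) = 43/13.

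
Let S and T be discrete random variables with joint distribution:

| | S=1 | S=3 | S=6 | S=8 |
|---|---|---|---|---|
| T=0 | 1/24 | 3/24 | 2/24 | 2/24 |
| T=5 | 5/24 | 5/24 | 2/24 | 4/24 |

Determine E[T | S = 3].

P(S = 3) = 1/3.
Σ T·P over the event = 0·(3/24) + 5·(5/24) = 25/24.
E[T | S = 3] = (25/24) / (1/3) = 25/8.

25/8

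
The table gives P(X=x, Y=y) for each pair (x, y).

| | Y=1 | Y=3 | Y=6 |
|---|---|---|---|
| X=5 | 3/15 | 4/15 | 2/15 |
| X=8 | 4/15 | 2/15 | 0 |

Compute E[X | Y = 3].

6

P(Y = 3) = 2/5.
Σ X·P over the event = 5·(4/15) + 8·(2/15) = 12/5.
E[X | Y = 3] = (12/5) / (2/5) = 6.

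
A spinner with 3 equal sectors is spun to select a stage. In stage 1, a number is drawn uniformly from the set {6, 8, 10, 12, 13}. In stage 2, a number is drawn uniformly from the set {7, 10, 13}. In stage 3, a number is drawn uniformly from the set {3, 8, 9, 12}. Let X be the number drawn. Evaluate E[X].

E[X | stage 1] = (6+8+10+12+13)/5 = 49/5.
E[X | stage 2] = (7+10+13)/3 = 10.
E[X | stage 3] = (3+8+9+12)/4 = 8.
By the law of total expectation,
E[X] = (1/3)·(49/5) + (1/3)·(10) + (1/3)·(8) = 139/15.

139/15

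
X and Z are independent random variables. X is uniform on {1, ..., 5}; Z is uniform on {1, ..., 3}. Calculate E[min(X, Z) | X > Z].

16/9

Outcomes with X > Z: (2,1), (3,1), (3,2), (4,1), (4,2), (4,3), (5,1), (5,2), (5,3), each with probability 1/15.
E[min(X, Z) | X > Z] = (1 + 1 + 2 + 1 + 2 + 3 + 1 + 2 + 3) / 9 = 16/9.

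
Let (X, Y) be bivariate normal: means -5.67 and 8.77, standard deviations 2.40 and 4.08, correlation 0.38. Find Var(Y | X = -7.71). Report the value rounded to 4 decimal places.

Var(Y | X=x) = (1 − ρ²)·σ_Y².
Var(Y | X=-7.71) = (4.08)²·(1 − (0.38)²) = 16.6464·0.8556 = 14.2427.

14.2427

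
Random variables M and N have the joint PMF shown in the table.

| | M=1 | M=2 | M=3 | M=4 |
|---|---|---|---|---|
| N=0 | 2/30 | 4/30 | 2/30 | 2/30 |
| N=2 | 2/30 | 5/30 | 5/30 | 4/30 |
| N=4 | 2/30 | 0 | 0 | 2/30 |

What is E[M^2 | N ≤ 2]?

199/26

P(N ≤ 2) = 13/15.
Σ M^2·P over the event = 1·(2/30) + 1·(2/30) + 4·(4/30) + 4·(5/30) + 9·(2/30) + 9·(5/30) + 16·(2/30) + 16·(4/30) = 199/30.
E[M^2 | N ≤ 2] = (199/30) / (13/15) = 199/26.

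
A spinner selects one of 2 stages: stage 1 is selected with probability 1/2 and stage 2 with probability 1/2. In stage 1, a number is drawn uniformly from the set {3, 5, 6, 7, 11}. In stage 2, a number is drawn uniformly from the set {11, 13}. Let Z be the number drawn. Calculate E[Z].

E[Z | stage 1] = (3+5+6+7+11)/5 = 32/5.
E[Z | stage 2] = (11+13)/2 = 12.
E[Z] = (1/2)·(32/5) + (1/2)·(12) = 46/5.

46/5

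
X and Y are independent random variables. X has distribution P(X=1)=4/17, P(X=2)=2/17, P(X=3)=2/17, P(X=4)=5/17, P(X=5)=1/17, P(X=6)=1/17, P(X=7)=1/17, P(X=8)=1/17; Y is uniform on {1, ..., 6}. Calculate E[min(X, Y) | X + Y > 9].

83/19

P(X + Y > 9) = 19/102.
Summing min(X,Y)·P(x,y) over outcomes with X + Y > 9 gives 83/102.
E[min(X, Y) | X + Y > 9] = (83/102) / (19/102) = 83/19.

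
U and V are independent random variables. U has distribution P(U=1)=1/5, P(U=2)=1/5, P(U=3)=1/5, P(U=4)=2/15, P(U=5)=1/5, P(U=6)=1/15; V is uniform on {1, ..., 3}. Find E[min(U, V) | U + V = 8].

11/4

P(U + V = 8) = 4/45.
Summing min(U,V)·P(x,y) over outcomes with U + V = 8 gives 11/45.
E[min(U, V) | U + V = 8] = (11/45) / (4/45) = 11/4.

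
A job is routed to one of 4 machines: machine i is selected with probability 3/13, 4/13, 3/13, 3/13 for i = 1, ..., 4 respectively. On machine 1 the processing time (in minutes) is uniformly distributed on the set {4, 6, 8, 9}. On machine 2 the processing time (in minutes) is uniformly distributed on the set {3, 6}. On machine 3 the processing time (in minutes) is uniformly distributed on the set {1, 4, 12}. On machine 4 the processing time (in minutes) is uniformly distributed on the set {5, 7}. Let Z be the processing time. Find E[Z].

E[Z | machine 1] = (4+6+8+9)/4 = 27/4.
E[Z | machine 2] = (3+6)/2 = 9/2.
E[Z | machine 3] = (1+4+12)/3 = 17/3.
E[Z | machine 4] = (5+7)/2 = 6.
By the law of total expectation,
E[Z] = (3/13)·(27/4) + (4/13)·(9/2) + (3/13)·(17/3) + (3/13)·(6) = 293/52.

293/52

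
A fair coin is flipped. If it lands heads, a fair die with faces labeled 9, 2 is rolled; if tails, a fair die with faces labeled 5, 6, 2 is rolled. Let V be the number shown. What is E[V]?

E[V | heads] = (9+2)/2 = 11/2.
E[V | tails] = (5+6+2)/3 = 13/3.
By the law of total expectation,
E[V] = (1/2)·(11/2) + (1/2)·(13/3) = 59/12.

59/12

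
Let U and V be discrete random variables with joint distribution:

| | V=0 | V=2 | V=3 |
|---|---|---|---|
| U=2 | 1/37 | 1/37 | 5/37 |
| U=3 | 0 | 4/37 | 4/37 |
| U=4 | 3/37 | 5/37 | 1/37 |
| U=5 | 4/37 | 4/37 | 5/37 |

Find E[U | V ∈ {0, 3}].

85/23

P(V ∈ {0, 3}) = 23/37.
Σ U·P over the event = 2·(1/37) + 2·(5/37) + 3·(4/37) + 4·(3/37) + 4·(1/37) + 5·(4/37) + 5·(5/37) = 85/37.
E[U | V ∈ {0, 3}] = (85/37) / (23/37) = 85/23.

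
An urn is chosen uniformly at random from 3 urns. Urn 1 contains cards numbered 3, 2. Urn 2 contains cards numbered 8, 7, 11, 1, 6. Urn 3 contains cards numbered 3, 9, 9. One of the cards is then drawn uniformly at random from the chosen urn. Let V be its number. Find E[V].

161/30

E[V | urn 1] = (3+2)/2 = 5/2.
E[V | urn 2] = (8+7+11+1+6)/5 = 33/5.
E[V | urn 3] = (3+9+9)/3 = 7.
E[V] = (1/3)·(5/2) + (1/3)·(33/5) + (1/3)·(7) = 161/30.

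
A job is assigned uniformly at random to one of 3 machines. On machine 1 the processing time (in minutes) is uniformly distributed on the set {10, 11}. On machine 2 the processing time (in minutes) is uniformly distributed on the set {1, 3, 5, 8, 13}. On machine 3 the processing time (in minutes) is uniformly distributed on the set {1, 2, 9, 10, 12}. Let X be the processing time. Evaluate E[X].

E[X | machine 1] = (10+11)/2 = 21/2.
E[X | machine 2] = (1+3+5+8+13)/5 = 6.
E[X | machine 3] = (1+2+9+10+12)/5 = 34/5.
E[X] = (1/3)·(21/2) + (1/3)·(6) + (1/3)·(34/5) = 233/30.

233/30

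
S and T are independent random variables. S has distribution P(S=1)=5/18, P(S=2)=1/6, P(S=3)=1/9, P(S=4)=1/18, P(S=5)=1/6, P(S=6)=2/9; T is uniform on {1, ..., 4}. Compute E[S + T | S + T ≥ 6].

291/38

P(S + T ≥ 6) = 19/36.
Summing (S+T)·P(x,y) over outcomes with S + T ≥ 6 gives 97/24.
E[S + T | S + T ≥ 6] = (97/24) / (19/36) = 291/38.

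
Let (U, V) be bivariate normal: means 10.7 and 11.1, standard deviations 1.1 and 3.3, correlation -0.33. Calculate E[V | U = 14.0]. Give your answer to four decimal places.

7.8330

The regression of V on U has slope ρ·σ_V/σ_U and passes through (μ_U, μ_V).
E[V | U=14.0] = 11.1 + (-0.33)·(3.3/1.1)·(14.0 − (10.7)) = 11.1 + (-0.99)·(3.3) = 7.8330.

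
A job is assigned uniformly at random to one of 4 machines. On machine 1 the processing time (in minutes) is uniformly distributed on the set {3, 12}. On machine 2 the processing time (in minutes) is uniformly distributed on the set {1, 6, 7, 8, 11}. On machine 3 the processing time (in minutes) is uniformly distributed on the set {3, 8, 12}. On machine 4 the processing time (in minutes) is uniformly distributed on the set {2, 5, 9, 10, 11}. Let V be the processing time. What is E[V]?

175/24

E[V | machine 1] = (3+12)/2 = 15/2.
E[V | machine 2] = (1+6+7+8+11)/5 = 33/5.
E[V | machine 3] = (3+8+12)/3 = 23/3.
E[V | machine 4] = (2+5+9+10+11)/5 = 37/5.
By the law of total expectation,
E[V] = (1/4)·(15/2) + (1/4)·(33/5) + (1/4)·(23/3) + (1/4)·(37/5) = 175/24.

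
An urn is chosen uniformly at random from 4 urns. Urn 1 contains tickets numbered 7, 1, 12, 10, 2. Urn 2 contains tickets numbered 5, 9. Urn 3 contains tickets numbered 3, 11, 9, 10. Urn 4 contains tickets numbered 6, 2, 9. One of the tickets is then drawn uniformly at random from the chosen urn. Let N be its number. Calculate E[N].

E[N | urn 1] = (7+1+12+10+2)/5 = 32/5.
E[N | urn 2] = (5+9)/2 = 7.
E[N | urn 3] = (3+11+9+10)/4 = 33/4.
E[N | urn 4] = (6+2+9)/3 = 17/3.
E[N] = (1/4)·(32/5) + (1/4)·(7) + (1/4)·(33/4) + (1/4)·(17/3) = 1639/240.

1639/240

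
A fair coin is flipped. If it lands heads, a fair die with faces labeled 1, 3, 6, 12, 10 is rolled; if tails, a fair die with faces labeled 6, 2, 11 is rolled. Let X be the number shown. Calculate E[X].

E[X | heads] = (1+3+6+12+10)/5 = 32/5.
E[X | tails] = (6+2+11)/3 = 19/3.
By the law of total expectation,
E[X] = (1/2)·(32/5) + (1/2)·(19/3) = 191/30.

191/30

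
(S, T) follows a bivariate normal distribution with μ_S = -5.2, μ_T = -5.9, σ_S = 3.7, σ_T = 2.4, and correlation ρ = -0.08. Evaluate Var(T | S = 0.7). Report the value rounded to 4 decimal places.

5.7231

Var(T | S=x) = (1 − ρ²)·σ_T².
Var(T | S=0.7) = (2.4)²·(1 − (-0.08)²) = 5.76·0.9936 = 5.7231.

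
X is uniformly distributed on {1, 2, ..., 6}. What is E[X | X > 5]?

6

Given X > 5, X is equally likely to be any of {6}.
E[X | X > 5] = (6) / 1 = 6.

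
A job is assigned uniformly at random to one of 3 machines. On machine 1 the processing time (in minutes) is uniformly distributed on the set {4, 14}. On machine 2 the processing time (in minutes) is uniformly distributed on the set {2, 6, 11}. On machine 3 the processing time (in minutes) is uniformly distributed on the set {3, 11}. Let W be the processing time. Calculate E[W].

E[W | machine 1] = (4+14)/2 = 9.
E[W | machine 2] = (2+6+11)/3 = 19/3.
E[W | machine 3] = (3+11)/2 = 7.
By the law of total expectation,
E[W] = (1/3)·(9) + (1/3)·(19/3) + (1/3)·(7) = 67/9.

67/9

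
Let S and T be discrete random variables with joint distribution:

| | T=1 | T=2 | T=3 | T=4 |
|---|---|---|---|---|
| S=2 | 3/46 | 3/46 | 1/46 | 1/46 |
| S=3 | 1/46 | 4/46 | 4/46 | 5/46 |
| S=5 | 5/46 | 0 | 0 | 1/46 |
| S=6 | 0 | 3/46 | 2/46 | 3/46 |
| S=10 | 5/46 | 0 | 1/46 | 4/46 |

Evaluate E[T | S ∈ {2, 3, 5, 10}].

45/19

P(S ∈ {2, 3, 5, 10}) = 19/23.
Summing T·P(S=x,T=y) over the conditioning event gives 45/23.
E[T | S ∈ {2, 3, 5, 10}] = (45/23) / (19/23) = 45/19.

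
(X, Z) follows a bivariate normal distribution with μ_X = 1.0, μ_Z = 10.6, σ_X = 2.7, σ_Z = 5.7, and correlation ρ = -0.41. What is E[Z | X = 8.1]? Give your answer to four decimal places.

4.4546

The regression of Z on X has slope ρ·σ_Z/σ_X and passes through (μ_X, μ_Z).
E[Z | X=8.1] = 10.6 + (-0.41)·(5.7/2.7)·(8.1 − (1.0)) = 10.6 + (-0.865556)·(7.1) = 4.4546.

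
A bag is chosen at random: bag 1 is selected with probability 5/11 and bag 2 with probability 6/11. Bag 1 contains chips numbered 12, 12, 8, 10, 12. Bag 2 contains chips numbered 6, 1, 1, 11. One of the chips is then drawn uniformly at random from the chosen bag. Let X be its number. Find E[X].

E[X | bag 1] = (12+12+8+10+12)/5 = 54/5.
E[X | bag 2] = (6+1+1+11)/4 = 19/4.
E[X] = (5/11)·(54/5) + (6/11)·(19/4) = 15/2.

15/2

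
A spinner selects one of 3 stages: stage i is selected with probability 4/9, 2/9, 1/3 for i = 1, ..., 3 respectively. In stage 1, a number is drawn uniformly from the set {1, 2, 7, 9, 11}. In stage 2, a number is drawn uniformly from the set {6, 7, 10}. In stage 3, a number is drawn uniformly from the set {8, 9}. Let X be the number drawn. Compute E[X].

E[X | stage 1] = (1+2+7+9+11)/5 = 6.
E[X | stage 2] = (6+7+10)/3 = 23/3.
E[X | stage 3] = (8+9)/2 = 17/2.
E[X] = (4/9)·(6) + (2/9)·(23/3) + (1/3)·(17/2) = 389/54.

389/54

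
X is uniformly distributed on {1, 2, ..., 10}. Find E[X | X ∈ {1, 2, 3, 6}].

P(X ∈ {1, 2, 3, 6}) = 2/5.
Σ over the event: 1·1/10 + 2·1/10 + 3·1/10 + 6·1/10 = 6/5.
E[X | X ∈ {1, 2, 3, 6}] = (6/5) / (2/5) = 3.

3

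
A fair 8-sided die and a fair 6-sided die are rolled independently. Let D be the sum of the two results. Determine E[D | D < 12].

P(D < 12) = 7/8.
E[D | D < 12] = (77/12) / (7/8) = 22/3.

22/3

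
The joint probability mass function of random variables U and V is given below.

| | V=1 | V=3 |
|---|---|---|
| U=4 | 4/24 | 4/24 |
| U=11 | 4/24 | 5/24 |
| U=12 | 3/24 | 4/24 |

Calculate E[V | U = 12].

15/7

P(U = 12) = 7/24.
Σ V·P over the event = 1·(3/24) + 3·(4/24) = 5/8.
E[V | U = 12] = (5/8) / (7/24) = 15/7.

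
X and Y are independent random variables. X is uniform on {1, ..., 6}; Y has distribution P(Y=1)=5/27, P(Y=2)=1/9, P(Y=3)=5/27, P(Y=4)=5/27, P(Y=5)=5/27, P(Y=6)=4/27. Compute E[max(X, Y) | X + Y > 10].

P(X + Y > 10) = 13/162.
Summing max(X,Y)·P(x,y) over outcomes with X + Y > 10 gives 13/27.
E[max(X, Y) | X + Y > 10] = (13/27) / (13/162) = 6.

6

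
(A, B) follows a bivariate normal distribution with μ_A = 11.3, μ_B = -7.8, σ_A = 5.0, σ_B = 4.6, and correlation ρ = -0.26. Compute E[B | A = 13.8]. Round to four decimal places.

E[B | A=x] = μ_B + ρ(σ_B/σ_A)(x − μ_A) for jointly normal variables.
E[B | A=13.8] = -7.8 + (-0.26)·(4.6/5.0)·(13.8 − (11.3)) = -7.8 + (-0.2392)·(2.5) = -8.3980.

-8.3980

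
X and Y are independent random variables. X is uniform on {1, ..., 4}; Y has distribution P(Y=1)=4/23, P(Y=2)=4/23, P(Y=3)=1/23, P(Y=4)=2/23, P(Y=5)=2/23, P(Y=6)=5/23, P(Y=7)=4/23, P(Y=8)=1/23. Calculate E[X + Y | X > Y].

33/7

P(X > Y) = 21/92.
Summing (X+Y)·P(x,y) over outcomes with X > Y gives 99/92.
E[X + Y | X > Y] = (99/92) / (21/92) = 33/7.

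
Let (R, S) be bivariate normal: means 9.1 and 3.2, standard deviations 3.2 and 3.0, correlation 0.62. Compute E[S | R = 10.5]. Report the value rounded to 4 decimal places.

E[S | R=x] = μ_S + ρ(σ_S/σ_R)(x − μ_R) for jointly normal variables.
E[S | R=10.5] = 3.2 + (0.62)·(3.0/3.2)·(10.5 − (9.1)) = 3.2 + (0.58125)·(1.4) = 4.0138.

4.0138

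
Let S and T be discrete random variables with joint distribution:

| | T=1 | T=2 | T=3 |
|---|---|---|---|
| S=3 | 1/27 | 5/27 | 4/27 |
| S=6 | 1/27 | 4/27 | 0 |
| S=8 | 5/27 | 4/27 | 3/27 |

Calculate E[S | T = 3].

36/7

P(T = 3) = 7/27.
Σ S·P over the event = 3·(4/27) + 8·(3/27) = 4/3.
E[S | T = 3] = (4/3) / (7/27) = 36/7.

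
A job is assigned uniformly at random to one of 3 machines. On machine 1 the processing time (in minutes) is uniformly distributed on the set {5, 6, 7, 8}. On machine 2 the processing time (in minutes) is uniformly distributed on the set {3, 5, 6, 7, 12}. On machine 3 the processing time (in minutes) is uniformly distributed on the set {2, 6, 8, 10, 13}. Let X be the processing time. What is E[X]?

E[X | machine 1] = (5+6+7+8)/4 = 13/2.
E[X | machine 2] = (3+5+6+7+12)/5 = 33/5.
E[X | machine 3] = (2+6+8+10+13)/5 = 39/5.
E[X] = (1/3)·(13/2) + (1/3)·(33/5) + (1/3)·(39/5) = 209/30.

209/30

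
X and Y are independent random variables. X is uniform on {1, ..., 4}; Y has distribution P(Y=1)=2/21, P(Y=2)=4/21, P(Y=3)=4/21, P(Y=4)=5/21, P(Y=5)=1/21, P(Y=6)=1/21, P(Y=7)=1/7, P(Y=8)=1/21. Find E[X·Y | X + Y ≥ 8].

P(X + Y ≥ 8) = 13/42.
Summing XY·P(x,y) over outcomes with X + Y ≥ 8 gives 153/28.
E[X·Y | X + Y ≥ 8] = (153/28) / (13/42) = 459/26.

459/26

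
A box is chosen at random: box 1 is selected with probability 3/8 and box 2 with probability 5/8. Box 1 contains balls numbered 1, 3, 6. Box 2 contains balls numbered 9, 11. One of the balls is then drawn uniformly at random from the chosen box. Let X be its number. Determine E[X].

E[X | box 1] = (1+3+6)/3 = 10/3.
E[X | box 2] = (9+11)/2 = 10.
By the law of total expectation,
E[X] = (3/8)·(10/3) + (5/8)·(10) = 15/2.

15/2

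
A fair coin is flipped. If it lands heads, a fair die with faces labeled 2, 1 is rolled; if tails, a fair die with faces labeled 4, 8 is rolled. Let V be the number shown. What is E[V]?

E[V | heads] = (2+1)/2 = 3/2.
E[V | tails] = (4+8)/2 = 6.
E[V] = (1/2)·(3/2) + (1/2)·(6) = 15/4.

15/4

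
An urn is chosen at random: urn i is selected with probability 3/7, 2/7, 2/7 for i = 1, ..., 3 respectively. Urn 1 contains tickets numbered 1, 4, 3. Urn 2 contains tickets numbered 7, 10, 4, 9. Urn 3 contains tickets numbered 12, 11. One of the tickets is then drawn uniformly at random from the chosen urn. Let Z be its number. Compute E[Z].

46/7

E[Z | urn 1] = (1+4+3)/3 = 8/3.
E[Z | urn 2] = (7+10+4+9)/4 = 15/2.
E[Z | urn 3] = (12+11)/2 = 23/2.
E[Z] = (3/7)·(8/3) + (2/7)·(15/2) + (2/7)·(23/2) = 46/7.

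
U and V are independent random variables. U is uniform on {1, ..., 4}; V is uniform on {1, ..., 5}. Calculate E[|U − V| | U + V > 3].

P(U + V > 3) = 17/20.
Summing |U−V|·P(x,y) over outcomes with U + V > 3 gives 7/5.
E[|U − V| | U + V > 3] = (7/5) / (17/20) = 28/17.

28/17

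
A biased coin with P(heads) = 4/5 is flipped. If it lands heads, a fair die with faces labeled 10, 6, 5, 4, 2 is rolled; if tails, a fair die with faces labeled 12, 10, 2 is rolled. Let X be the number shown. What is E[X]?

E[X | heads] = (10+6+5+4+2)/5 = 27/5.
E[X | tails] = (12+10+2)/3 = 8.
E[X] = (4/5)·(27/5) + (1/5)·(8) = 148/25.

148/25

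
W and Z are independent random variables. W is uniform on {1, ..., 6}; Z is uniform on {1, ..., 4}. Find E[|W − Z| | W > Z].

17/7

P(W > Z) = 7/12.
Summing |W−Z|·P(x,y) over outcomes with W > Z gives 17/12.
E[|W − Z| | W > Z] = (17/12) / (7/12) = 17/7.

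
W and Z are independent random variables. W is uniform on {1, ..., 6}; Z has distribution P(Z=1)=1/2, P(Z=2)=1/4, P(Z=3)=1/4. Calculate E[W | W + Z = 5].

P(W + Z = 5) = 1/6.
Summing W·P(x,y) over outcomes with W + Z = 5 gives 13/24.
E[W | W + Z = 5] = (13/24) / (1/6) = 13/4.

13/4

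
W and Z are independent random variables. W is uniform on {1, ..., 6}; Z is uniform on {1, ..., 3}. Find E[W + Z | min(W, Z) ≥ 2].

Outcomes with min(W, Z) ≥ 2: (2,2), (2,3), (3,2), (3,3), (4,2), (4,3), (5,2), (5,3), (6,2), (6,3), each with probability 1/18.
E[W + Z | min(W, Z) ≥ 2] = (4 + 5 + 5 + 6 + 6 + 7 + 7 + 8 + 8 + 9) / 10 = 13/2.

13/2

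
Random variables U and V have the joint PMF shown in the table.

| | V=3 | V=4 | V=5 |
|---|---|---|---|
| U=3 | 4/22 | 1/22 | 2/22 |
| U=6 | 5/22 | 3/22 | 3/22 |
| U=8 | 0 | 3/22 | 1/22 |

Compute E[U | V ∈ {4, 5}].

77/13

P(V ∈ {4, 5}) = 13/22.
Σ U·P over the event = 3·(1/22) + 3·(2/22) + 6·(3/22) + 6·(3/22) + 8·(3/22) + 8·(1/22) = 7/2.
E[U | V ∈ {4, 5}] = (7/2) / (13/22) = 77/13.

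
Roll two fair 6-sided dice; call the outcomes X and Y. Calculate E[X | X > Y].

P(X > Y) = 5/12.
Summing X·P(x,y) over outcomes with X > Y gives 35/18.
E[X | X > Y] = (35/18) / (5/12) = 14/3.

14/3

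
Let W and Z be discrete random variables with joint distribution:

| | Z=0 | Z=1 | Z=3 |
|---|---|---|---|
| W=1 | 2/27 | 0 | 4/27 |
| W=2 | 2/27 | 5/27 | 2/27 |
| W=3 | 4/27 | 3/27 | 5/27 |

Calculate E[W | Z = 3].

P(Z = 3) = 11/27.
Σ W·P over the event = 1·(4/27) + 2·(2/27) + 3·(5/27) = 23/27.
E[W | Z = 3] = (23/27) / (11/27) = 23/11.

23/11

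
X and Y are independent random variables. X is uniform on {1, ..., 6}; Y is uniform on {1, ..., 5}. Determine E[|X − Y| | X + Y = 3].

Outcomes with X + Y = 3: (1,2), (2,1), each with probability 1/30.
E[|X − Y| | X + Y = 3] = (1 + 1) / 2 = 1.

1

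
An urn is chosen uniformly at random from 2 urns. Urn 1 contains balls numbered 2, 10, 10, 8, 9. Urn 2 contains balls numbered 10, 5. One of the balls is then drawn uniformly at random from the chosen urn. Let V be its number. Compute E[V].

153/20

E[V | urn 1] = (2+10+10+8+9)/5 = 39/5.
E[V | urn 2] = (10+5)/2 = 15/2.
E[V] = (1/2)·(39/5) + (1/2)·(15/2) = 153/20.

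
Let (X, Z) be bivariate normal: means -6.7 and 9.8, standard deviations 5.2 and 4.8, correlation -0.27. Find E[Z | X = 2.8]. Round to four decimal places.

E[Z | X=x] = μ_Z + ρ(σ_Z/σ_X)(x − μ_X) for jointly normal variables.
E[Z | X=2.8] = 9.8 + (-0.27)·(4.8/5.2)·(2.8 − (-6.7)) = 9.8 + (-0.24923)·(9.5) = 7.4323.

7.4323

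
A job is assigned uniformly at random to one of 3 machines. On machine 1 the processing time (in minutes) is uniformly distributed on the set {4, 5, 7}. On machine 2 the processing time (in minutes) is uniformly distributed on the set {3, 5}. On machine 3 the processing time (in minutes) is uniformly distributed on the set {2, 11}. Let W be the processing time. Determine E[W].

95/18

E[W | machine 1] = (4+5+7)/3 = 16/3.
E[W | machine 2] = (3+5)/2 = 4.
E[W | machine 3] = (2+11)/2 = 13/2.
E[W] = (1/3)·(16/3) + (1/3)·(4) + (1/3)·(13/2) = 95/18.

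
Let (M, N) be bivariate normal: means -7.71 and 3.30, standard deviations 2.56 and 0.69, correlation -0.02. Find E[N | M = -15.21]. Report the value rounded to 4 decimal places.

3.3404

For a bivariate normal, E[N | M=x] = μ_N + ρ·(σ_N/σ_M)·(x − μ_M).
E[N | M=-15.21] = 3.30 + (-0.02)·(0.69/2.56)·(-15.21 − (-7.71)) = 3.30 + (-0.0053906)·(-7.5) = 3.3404.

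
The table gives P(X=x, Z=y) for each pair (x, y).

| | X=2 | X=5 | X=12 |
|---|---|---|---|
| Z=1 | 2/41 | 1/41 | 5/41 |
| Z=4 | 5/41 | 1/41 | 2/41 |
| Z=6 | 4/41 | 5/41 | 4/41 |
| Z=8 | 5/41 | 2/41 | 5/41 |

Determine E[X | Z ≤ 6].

189/29

P(Z ≤ 6) = 29/41.
Summing X·P(X=x,Z=y) over the conditioning event gives 189/41.
E[X | Z ≤ 6] = (189/41) / (29/41) = 189/29.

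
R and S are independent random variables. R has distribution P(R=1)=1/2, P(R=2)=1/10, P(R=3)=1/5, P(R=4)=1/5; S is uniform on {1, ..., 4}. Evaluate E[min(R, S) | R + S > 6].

P(R + S > 6) = 3/20.
Summing min(R,S)·P(x,y) over outcomes with R + S > 6 gives 1/2.
E[min(R, S) | R + S > 6] = (1/2) / (3/20) = 10/3.

10/3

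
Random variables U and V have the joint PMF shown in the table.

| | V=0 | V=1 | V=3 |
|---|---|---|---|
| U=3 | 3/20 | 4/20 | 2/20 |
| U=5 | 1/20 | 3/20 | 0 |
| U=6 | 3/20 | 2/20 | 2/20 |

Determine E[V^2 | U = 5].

3/4

P(U = 5) = 1/5.
Σ V^2·P over the event = 0·(1/20) + 1·(3/20) = 3/20.
E[V^2 | U = 5] = (3/20) / (1/5) = 3/4.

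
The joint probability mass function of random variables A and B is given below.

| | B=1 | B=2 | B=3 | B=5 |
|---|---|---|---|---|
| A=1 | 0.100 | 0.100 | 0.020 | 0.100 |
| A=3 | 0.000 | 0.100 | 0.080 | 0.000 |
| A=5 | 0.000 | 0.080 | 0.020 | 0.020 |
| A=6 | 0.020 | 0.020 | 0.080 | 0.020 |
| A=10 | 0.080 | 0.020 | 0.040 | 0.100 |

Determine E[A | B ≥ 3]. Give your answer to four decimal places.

5.3333

P(B ≥ 3) = 0.480.
Summing A·P(A=x,B=y) over the conditioning event gives 2.560.
E[A | B ≥ 3] = (2.560) / (0.480) = 5.3333.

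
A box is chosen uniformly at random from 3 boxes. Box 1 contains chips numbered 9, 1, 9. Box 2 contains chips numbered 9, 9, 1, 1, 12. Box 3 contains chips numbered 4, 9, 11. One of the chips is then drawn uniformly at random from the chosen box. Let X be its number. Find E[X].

311/45

E[X | box 1] = (9+1+9)/3 = 19/3.
E[X | box 2] = (9+9+1+1+12)/5 = 32/5.
E[X | box 3] = (4+9+11)/3 = 8.
By the law of total expectation,
E[X] = (1/3)·(19/3) + (1/3)·(32/5) + (1/3)·(8) = 311/45.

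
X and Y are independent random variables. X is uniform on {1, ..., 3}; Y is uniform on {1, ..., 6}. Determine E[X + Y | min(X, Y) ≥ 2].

13/2

P(min(X, Y) ≥ 2) = 5/9.
Summing (X+Y)·P(x,y) over outcomes with min(X, Y) ≥ 2 gives 65/18.
E[X + Y | min(X, Y) ≥ 2] = (65/18) / (5/9) = 13/2.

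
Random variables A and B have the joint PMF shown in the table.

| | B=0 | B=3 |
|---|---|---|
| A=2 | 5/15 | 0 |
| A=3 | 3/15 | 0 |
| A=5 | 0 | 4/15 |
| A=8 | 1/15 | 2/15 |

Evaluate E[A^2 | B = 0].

P(B = 0) = 3/5.
Σ A^2·P over the event = 4·(5/15) + 9·(3/15) + 64·(1/15) = 37/5.
E[A^2 | B = 0] = (37/5) / (3/5) = 37/3.

37/3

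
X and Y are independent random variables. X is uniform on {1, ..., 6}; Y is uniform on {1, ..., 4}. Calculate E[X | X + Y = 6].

P(X + Y = 6) = 1/6.
Summing X·P(x,y) over outcomes with X + Y = 6 gives 7/12.
E[X | X + Y = 6] = (7/12) / (1/6) = 7/2.

7/2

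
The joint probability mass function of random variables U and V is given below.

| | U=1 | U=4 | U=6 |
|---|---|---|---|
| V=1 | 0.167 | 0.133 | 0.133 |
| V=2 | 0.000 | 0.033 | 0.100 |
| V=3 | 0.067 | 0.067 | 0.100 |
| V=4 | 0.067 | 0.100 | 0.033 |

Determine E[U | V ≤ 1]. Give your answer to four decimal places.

3.4573

P(V ≤ 1) = 0.433.
Σ U·P over the event = 1·(0.167) + 4·(0.133) + 6·(0.133) = 1.497.
E[U | V ≤ 1] = (1.497) / (0.433) = 3.4573.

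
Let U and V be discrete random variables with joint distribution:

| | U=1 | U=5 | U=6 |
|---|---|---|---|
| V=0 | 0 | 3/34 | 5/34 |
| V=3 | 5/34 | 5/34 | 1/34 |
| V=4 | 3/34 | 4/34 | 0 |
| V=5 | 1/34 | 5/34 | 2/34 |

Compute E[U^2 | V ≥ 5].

99/4

P(V ≥ 5) = 4/17.
Σ U^2·P over the event = 1·(1/34) + 25·(5/34) + 36·(2/34) = 99/17.
E[U^2 | V ≥ 5] = (99/17) / (4/17) = 99/4.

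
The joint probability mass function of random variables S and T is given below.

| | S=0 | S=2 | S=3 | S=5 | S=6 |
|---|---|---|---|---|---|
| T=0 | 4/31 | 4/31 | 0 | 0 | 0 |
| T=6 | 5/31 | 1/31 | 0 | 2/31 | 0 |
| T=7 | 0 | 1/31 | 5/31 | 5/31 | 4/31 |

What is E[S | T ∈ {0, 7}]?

P(T ∈ {0, 7}) = 23/31.
Σ S·P over the event = 0·(4/31) + 2·(4/31) + 2·(1/31) + 3·(5/31) + 5·(5/31) + 6·(4/31) = 74/31.
E[S | T ∈ {0, 7}] = (74/31) / (23/31) = 74/23.

74/23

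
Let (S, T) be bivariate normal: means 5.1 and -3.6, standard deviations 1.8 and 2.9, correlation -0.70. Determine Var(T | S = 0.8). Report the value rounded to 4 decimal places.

4.2891

For a bivariate normal, Var(T | S=x) = σ_T²(1 − ρ²).
Var(T | S=0.8) = (2.9)²·(1 − (-0.70)²) = 8.41·0.51 = 4.2891.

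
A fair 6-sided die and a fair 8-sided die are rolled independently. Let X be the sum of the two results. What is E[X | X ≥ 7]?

P(X ≥ 7) = 11/16.
Σ over the event: 7·1/8 + 8·1/8 + 9·1/8 + 10·5/48 + 11·1/12 + 12·1/16 + 13·1/24 + 14·1/48 = 157/24.
E[X | X ≥ 7] = (157/24) / (11/16) = 314/33.

314/33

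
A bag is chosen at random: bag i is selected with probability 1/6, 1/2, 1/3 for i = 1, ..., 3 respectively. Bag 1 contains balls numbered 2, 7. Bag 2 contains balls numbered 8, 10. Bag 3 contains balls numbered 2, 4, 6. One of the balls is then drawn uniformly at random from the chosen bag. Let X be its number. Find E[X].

79/12

E[X | bag 1] = (2+7)/2 = 9/2.
E[X | bag 2] = (8+10)/2 = 9.
E[X | bag 3] = (2+4+6)/3 = 4.
By the law of total expectation,
E[X] = (1/6)·(9/2) + (1/2)·(9) + (1/3)·(4) = 79/12.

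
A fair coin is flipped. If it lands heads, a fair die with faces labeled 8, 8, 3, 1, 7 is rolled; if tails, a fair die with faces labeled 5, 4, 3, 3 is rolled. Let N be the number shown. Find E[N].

183/40

E[N | heads] = (8+8+3+1+7)/5 = 27/5.
E[N | tails] = (5+4+3+3)/4 = 15/4.
E[N] = (1/2)·(27/5) + (1/2)·(15/4) = 183/40.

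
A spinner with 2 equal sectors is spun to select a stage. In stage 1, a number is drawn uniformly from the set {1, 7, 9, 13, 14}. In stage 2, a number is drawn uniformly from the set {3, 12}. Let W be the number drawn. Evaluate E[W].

163/20

E[W | stage 1] = (1+7+9+13+14)/5 = 44/5.
E[W | stage 2] = (3+12)/2 = 15/2.
E[W] = (1/2)·(44/5) + (1/2)·(15/2) = 163/20.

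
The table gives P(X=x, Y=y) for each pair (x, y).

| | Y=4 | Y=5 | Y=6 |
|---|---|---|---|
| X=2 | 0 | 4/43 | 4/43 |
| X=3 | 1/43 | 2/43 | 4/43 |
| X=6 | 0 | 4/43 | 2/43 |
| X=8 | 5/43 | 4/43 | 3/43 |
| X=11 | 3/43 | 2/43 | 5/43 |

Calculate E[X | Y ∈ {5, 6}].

203/34

P(Y ∈ {5, 6}) = 34/43.
Summing X·P(X=x,Y=y) over the conditioning event gives 203/43.
E[X | Y ∈ {5, 6}] = (203/43) / (34/43) = 203/34.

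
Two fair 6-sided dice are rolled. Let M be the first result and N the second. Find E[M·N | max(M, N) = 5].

Outcomes with max(M, N) = 5: (1,5), (2,5), (3,5), (4,5), (5,1), (5,2), (5,3), (5,4), (5,5), each with probability 1/36.
E[M·N | max(M, N) = 5] = (5 + 10 + 15 + 20 + 5 + 10 + 15 + 20 + 25) / 9 = 125/9.

125/9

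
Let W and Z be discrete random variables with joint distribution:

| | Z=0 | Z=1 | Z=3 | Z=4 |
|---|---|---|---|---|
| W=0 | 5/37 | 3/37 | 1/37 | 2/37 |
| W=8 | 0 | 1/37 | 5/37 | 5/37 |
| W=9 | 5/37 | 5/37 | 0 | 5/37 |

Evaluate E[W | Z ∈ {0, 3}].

85/16

P(Z ∈ {0, 3}) = 16/37.
Σ W·P over the event = 0·(5/37) + 0·(1/37) + 8·(5/37) + 9·(5/37) = 85/37.
E[W | Z ∈ {0, 3}] = (85/37) / (16/37) = 85/16.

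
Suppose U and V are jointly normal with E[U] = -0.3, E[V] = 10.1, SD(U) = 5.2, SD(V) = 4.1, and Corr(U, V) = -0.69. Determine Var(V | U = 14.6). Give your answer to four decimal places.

The conditional variance in a bivariate normal is σ_V²(1 − ρ²), independent of x.
Var(V | U=14.6) = (4.1)²·(1 − (-0.69)²) = 16.81·0.5239 = 8.8068.

8.8068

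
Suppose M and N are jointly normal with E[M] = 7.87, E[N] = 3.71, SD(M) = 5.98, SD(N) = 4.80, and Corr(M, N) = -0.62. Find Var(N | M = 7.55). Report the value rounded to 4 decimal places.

Var(N | M=x) = (1 − ρ²)·σ_N².
Var(N | M=7.55) = (4.80)²·(1 − (-0.62)²) = 23.04·0.6156 = 14.1834.

14.1834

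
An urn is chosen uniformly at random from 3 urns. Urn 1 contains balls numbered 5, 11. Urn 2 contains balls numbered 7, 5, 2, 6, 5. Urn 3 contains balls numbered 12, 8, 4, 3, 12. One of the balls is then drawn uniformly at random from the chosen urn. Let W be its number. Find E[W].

104/15

E[W | urn 1] = (5+11)/2 = 8.
E[W | urn 2] = (7+5+2+6+5)/5 = 5.
E[W | urn 3] = (12+8+4+3+12)/5 = 39/5.
By the law of total expectation,
E[W] = (1/3)·(8) + (1/3)·(5) + (1/3)·(39/5) = 104/15.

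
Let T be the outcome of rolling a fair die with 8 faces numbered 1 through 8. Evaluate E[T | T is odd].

Given T is odd, T is equally likely to be any of {1, 3, 5, 7}.
E[T | T is odd] = (1 + 3 + 5 + 7) / 4 = 4.

4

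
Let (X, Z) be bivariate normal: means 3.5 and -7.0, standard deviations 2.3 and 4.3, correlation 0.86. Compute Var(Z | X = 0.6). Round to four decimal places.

The conditional variance in a bivariate normal is σ_Z²(1 − ρ²), independent of x.
Var(Z | X=0.6) = (4.3)²·(1 − (0.86)²) = 18.49·0.2604 = 4.8148.

4.8148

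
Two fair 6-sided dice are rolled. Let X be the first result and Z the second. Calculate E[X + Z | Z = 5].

17/2

P(Z = 5) = 1/6.
Summing (X+Z)·P(x,y) over outcomes with Z = 5 gives 17/12.
E[X + Z | Z = 5] = (17/12) / (1/6) = 17/2.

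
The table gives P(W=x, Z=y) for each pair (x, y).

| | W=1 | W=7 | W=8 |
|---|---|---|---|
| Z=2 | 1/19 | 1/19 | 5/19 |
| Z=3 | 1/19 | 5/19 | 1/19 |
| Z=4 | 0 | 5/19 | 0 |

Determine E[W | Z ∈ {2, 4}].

83/12

P(Z ∈ {2, 4}) = 12/19.
Σ W·P over the event = 1·(1/19) + 7·(1/19) + 7·(5/19) + 8·(5/19) = 83/19.
E[W | Z ∈ {2, 4}] = (83/19) / (12/19) = 83/12.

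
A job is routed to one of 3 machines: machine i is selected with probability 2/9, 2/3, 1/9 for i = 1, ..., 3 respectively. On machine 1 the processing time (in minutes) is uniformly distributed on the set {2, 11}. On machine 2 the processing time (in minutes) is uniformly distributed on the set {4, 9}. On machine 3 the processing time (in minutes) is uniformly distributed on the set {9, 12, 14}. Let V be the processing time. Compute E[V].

191/27

E[V | machine 1] = (2+11)/2 = 13/2.
E[V | machine 2] = (4+9)/2 = 13/2.
E[V | machine 3] = (9+12+14)/3 = 35/3.
By the law of total expectation,
E[V] = (2/9)·(13/2) + (2/3)·(13/2) + (1/9)·(35/3) = 191/27.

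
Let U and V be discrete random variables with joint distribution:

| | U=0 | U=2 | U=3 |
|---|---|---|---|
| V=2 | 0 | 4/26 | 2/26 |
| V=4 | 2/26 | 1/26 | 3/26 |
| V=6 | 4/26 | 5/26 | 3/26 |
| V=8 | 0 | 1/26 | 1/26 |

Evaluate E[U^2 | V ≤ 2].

17/3

P(V ≤ 2) = 3/13.
Σ U^2·P over the event = 4·(4/26) + 9·(2/26) = 17/13.
E[U^2 | V ≤ 2] = (17/13) / (3/13) = 17/3.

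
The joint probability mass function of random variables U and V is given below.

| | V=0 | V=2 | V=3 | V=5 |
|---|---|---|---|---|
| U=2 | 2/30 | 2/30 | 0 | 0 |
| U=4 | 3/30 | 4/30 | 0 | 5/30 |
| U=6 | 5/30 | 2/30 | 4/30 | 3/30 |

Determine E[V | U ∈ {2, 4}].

37/16

P(U ∈ {2, 4}) = 8/15.
Σ V·P over the event = 0·(2/30) + 2·(2/30) + 0·(3/30) + 2·(4/30) + 5·(5/30) = 37/30.
E[V | U ∈ {2, 4}] = (37/30) / (8/15) = 37/16.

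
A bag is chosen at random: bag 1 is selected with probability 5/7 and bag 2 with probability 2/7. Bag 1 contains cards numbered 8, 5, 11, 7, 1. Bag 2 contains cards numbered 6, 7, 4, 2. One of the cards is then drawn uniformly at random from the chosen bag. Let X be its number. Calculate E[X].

83/14

E[X | bag 1] = (8+5+11+7+1)/5 = 32/5.
E[X | bag 2] = (6+7+4+2)/4 = 19/4.
E[X] = (5/7)·(32/5) + (2/7)·(19/4) = 83/14.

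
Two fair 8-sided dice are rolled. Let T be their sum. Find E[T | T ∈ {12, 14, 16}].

118/9

P(T ∈ {12, 14, 16}) = 9/64.
Σ over the event: 12·5/64 + 14·3/64 + 16·1/64 = 59/32.
E[T | T ∈ {12, 14, 16}] = (59/32) / (9/64) = 118/9.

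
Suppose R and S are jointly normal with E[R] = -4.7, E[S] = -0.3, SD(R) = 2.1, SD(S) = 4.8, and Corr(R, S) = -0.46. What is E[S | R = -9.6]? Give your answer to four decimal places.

4.8520

E[S | R=x] = μ_S + ρ(σ_S/σ_R)(x − μ_R) for jointly normal variables.
E[S | R=-9.6] = -0.3 + (-0.46)·(4.8/2.1)·(-9.6 − (-4.7)) = -0.3 + (-1.05143)·(-4.9) = 4.8520.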